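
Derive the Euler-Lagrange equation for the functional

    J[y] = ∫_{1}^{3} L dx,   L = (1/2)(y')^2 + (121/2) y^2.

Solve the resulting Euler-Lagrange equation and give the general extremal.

The Lagrangian is L = (1/2)(y')^2 + (121/2) y^2.
∂L/∂y = 121y.
∂L/∂y' = y'.
The Euler-Lagrange equation d/dx(∂L/∂y') − ∂L/∂y = 0 becomes:
    y'' - 121 y = 0
General solution: y(x) = A e^(11x) + B e^(-11x), where A and B are arbitrary constants fixed by the endpoint conditions.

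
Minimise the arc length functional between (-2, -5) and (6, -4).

Arc-length functional: J[y] = ∫ sqrt(1 + (y')^2) dx.
Lagrangian L = sqrt(1 + (y')^2) has no explicit y dependence, so ∂L/∂y = 0 and the Euler-Lagrange equation gives
    d/dx( y' / sqrt(1 + (y')^2) ) = 0  ⇒  y' / sqrt(1 + (y')^2) = const.
Hence y' is constant, so y(x) is affine.
Fitting the endpoints (-2, -5) and (6, -4):
    slope m = ((-4) − (-5)) / (6 − (-2)) = 1/8,
    intercept c = (-5) − m·(-2) = -19/4.
Extremal: y(x) = (1/8) x - 19/4.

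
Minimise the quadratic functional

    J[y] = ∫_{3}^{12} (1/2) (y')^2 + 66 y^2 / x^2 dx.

The Lagrangian is L = (1/2) (y')^2 + 66 y^2 / x^2.
Compute ∂L/∂y = 132y/x^2, ∂L/∂y' = y'.
The Euler-Lagrange equation d/dx(∂L/∂y') − ∂L/∂y = 0 reduces to
    y'' − 132/x^2 · y = 0  (x > 0).
Its general solution is
    y(x) = A x^12 + B x^(-11),
with A, B fixed by the endpoint conditions.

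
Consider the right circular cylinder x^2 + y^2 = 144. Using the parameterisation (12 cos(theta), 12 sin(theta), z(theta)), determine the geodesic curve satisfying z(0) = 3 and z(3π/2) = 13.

Parameterise the cylinder of radius R = 12 as
    r(θ) = (12 cos θ, 12 sin θ, z(θ)).
The arc-length element is
    ds = sqrt(144 + (dz/dθ)^2) dθ,
so the Lagrangian is L = sqrt(144 + z'^2).
L depends on z' only, not on z or θ, so ∂L/∂z = 0 and
    ∂L/∂z' = z' / sqrt(144 + z'^2).
The Euler-Lagrange equation gives
    d/dθ( z' / sqrt(144 + z'^2) ) = 0,
so z' is constant. Integrating once:
    z(θ) = a θ + b,
a helix on the cylinder (a straight line when the cylinder is unrolled). The constants a, b are determined by the endpoint conditions.
With endpoint conditions z(0) = 3 and z(3π/2) = 13: from z(0) = b we get b = 3, and a·3π/2 + 3 = 13 gives a = 20/(3π), so
    z(θ) = (20/(3π)) θ + 3.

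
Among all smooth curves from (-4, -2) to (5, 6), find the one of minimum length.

Arc-length functional: J[y] = ∫ sqrt(1 + (y')^2) dx.
Lagrangian L = sqrt(1 + (y')^2) has no explicit y dependence, so ∂L/∂y = 0 and the Euler-Lagrange equation gives
    d/dx( y' / sqrt(1 + (y')^2) ) = 0  ⇒  y' / sqrt(1 + (y')^2) = const.
Hence y' is constant, so y(x) is affine.
Fitting the endpoints (-4, -2) and (5, 6):
    slope m = (6 − (-2)) / (5 − (-4)) = 8/9,
    intercept c = (-2) − m·(-4) = 14/9.
Extremal: y(x) = (8/9) x + 14/9.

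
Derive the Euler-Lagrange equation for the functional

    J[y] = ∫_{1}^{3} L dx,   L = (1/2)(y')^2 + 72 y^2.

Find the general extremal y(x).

The Lagrangian is L = (1/2)(y')^2 + 72 y^2.
∂L/∂y = 144y.
∂L/∂y' = y'.
The Euler-Lagrange equation d/dx(∂L/∂y') − ∂L/∂y = 0 becomes:
    y'' - 144 y = 0
General solution: y(x) = A e^(12x) + B e^(-12x), where A and B are arbitrary constants fixed by the endpoint conditions.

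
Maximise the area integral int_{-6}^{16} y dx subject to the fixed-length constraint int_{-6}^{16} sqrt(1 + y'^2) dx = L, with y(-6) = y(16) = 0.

Set up the augmented Lagrangian using a multiplier λ for the length constraint:
    F(y, y') = y − λ sqrt(1 + y'^2).
F has no explicit x dependence, so the Beltrami identity yields a first integral
    F − y' ∂F/∂y' = C.
Compute ∂F/∂y' = −λ y' / sqrt(1 + y'^2). Then
    y − λ sqrt(1 + y'^2) + λ y'^2 / sqrt(1 + y'^2) = C
    ⇒  y − λ / sqrt(1 + y'^2) = C.
Solving for y' and integrating gives
    (x − a)^2 + (y − b)^2 = λ^2,
a circular arc of radius λ. The constants a, b are determined by the endpoint conditions y(-6) = y(16) = 0, and λ is fixed implicitly by the length constraint
    ∫_{-6}^{16} sqrt(1 + y'^2) dx = L.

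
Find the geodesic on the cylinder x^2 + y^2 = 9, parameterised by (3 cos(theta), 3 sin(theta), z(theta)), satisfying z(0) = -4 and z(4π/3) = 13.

Parameterise the cylinder of radius R = 3 as
    r(θ) = (3 cos θ, 3 sin θ, z(θ)).
The arc-length element is
    ds = sqrt(9 + (dz/dθ)^2) dθ,
so the Lagrangian is L = sqrt(9 + z'^2).
L depends on z' only, not on z or θ, so ∂L/∂z = 0 and
    ∂L/∂z' = z' / sqrt(9 + z'^2).
The Euler-Lagrange equation gives
    d/dθ( z' / sqrt(9 + z'^2) ) = 0,
so z' is constant. Integrating once:
    z(θ) = a θ + b,
a helix on the cylinder (a straight line when the cylinder is unrolled). The constants a, b are determined by the endpoint conditions.
With endpoint conditions z(0) = -4 and z(4π/3) = 13: from z(0) = b we get b = -4, and a·4π/3 + -4 = 13 gives a = 51/(4π), so
    z(θ) = (51/(4π)) θ − 4.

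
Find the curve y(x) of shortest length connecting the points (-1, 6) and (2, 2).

Arc-length functional: J[y] = ∫ sqrt(1 + (y')^2) dx.
Lagrangian L = sqrt(1 + (y')^2) has no explicit y dependence, so ∂L/∂y = 0 and the Euler-Lagrange equation gives
    d/dx( y' / sqrt(1 + (y')^2) ) = 0  ⇒  y' / sqrt(1 + (y')^2) = const.
Hence y' is constant, so y(x) is affine.
Fitting the endpoints (-1, 6) and (2, 2):
    slope m = (2 − 6) / (2 − (-1)) = -4/3,
    intercept c = 6 − m·(-1) = 14/3.
Extremal: y(x) = (-4/3) x + 14/3.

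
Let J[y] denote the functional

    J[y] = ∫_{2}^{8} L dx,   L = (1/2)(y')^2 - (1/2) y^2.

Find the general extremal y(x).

The Lagrangian is L = (1/2)(y')^2 - (1/2) y^2.
∂L/∂y = -y.
∂L/∂y' = y'.
The Euler-Lagrange equation d/dx(∂L/∂y') − ∂L/∂y = 0 becomes:
    y'' + y = 0
General solution: y(x) = A sin(x) + B cos(x), where A and B are arbitrary constants fixed by the endpoint conditions.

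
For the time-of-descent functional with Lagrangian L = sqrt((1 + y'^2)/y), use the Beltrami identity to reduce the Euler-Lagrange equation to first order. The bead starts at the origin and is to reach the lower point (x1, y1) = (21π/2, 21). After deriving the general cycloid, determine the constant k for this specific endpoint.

The Lagrangian L = sqrt((1 + y'^2) / y) has no explicit x dependence, so the Beltrami identity applies:
    L − y' ∂L/∂y' = C.
Compute ∂L/∂y' = y' / sqrt(y (1 + y'^2)).
Substitute:
    sqrt((1 + y'^2)/y) − y'·y' / sqrt(y (1 + y'^2))
    = (1 + y'^2) / sqrt(y (1 + y'^2)) − y'^2 / sqrt(y (1 + y'^2))
    = 1 / sqrt(y (1 + y'^2)) = C.
Squaring and rearranging gives the first integral
    y (1 + y'^2) = 1/C^2 =: k   (constant).
Solving this first-order ODE by the substitution
    y = (k/2)(1 − cos θ)
yields the cycloid parameterisation
    x(θ) = (k/2)(θ − sin θ),   y(θ) = (k/2)(1 − cos θ).
The constant k is fixed by the endpoint condition.
Now fit the given lower endpoint (x1, y1) = (21π/2, 21). At the bottom of the first arch (θ = π), the parametric equations give
    y(π) = (k/2)(1 − cos π) = k,
    x(π) = (k/2)(π − sin π) = kπ/2.
Matching y(π) = 21 gives k = 21, consistent with x(π) = 21π/2. Therefore the specific cycloid is
    x(θ) = (21/2)(θ − sin θ),   y(θ) = (21/2)(1 − cos θ).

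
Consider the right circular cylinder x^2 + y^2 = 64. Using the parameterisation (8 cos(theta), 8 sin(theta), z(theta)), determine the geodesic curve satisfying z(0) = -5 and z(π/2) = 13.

Parameterise the cylinder of radius R = 8 as
    r(θ) = (8 cos θ, 8 sin θ, z(θ)).
The arc-length element is
    ds = sqrt(64 + (dz/dθ)^2) dθ,
so the Lagrangian is L = sqrt(64 + z'^2).
L depends on z' only, not on z or θ, so ∂L/∂z = 0 and
    ∂L/∂z' = z' / sqrt(64 + z'^2).
The Euler-Lagrange equation gives
    d/dθ( z' / sqrt(64 + z'^2) ) = 0,
so z' is constant. Integrating once:
    z(θ) = a θ + b,
a helix on the cylinder (a straight line when the cylinder is unrolled). The constants a, b are determined by the endpoint conditions.
With endpoint conditions z(0) = -5 and z(π/2) = 13: from z(0) = b we get b = -5, and a·π/2 + -5 = 13 gives a = 36/π, so
    z(θ) = (36/π) θ − 5.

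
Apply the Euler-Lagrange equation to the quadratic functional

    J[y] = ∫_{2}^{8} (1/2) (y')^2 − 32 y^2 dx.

The Lagrangian is L = (1/2) (y')^2 − 32 y^2.
Compute ∂L/∂y = -64y, ∂L/∂y' = y'.
The Euler-Lagrange equation d/dx(∂L/∂y') − ∂L/∂y = 0 reduces to
    y'' + 64 y = 0.
Its general solution is
    y(x) = A sin(8x) + B cos(8x),
with A, B fixed by the endpoint conditions.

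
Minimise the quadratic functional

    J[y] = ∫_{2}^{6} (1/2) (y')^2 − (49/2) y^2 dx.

The Lagrangian is L = (1/2) (y')^2 − (49/2) y^2.
Compute ∂L/∂y = -49y, ∂L/∂y' = y'.
The Euler-Lagrange equation d/dx(∂L/∂y') − ∂L/∂y = 0 reduces to
    y'' + 49 y = 0.
Its general solution is
    y(x) = A sin(7x) + B cos(7x),
with A, B fixed by the endpoint conditions.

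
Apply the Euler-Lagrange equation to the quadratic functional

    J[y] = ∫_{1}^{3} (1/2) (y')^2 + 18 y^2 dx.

The Lagrangian is L = (1/2) (y')^2 + 18 y^2.
Compute ∂L/∂y = 36y, ∂L/∂y' = y'.
The Euler-Lagrange equation d/dx(∂L/∂y') − ∂L/∂y = 0 reduces to
    y'' − 36 y = 0.
Its general solution is
    y(x) = A e^(6x) + B e^(−6x),
with A, B fixed by the endpoint conditions.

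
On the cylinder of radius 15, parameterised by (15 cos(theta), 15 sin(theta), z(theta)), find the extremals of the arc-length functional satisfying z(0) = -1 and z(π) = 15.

Parameterise the cylinder of radius R = 15 as
    r(θ) = (15 cos θ, 15 sin θ, z(θ)).
The arc-length element is
    ds = sqrt(225 + (dz/dθ)^2) dθ,
so the Lagrangian is L = sqrt(225 + z'^2).
L depends on z' only, not on z or θ, so ∂L/∂z = 0 and
    ∂L/∂z' = z' / sqrt(225 + z'^2).
The Euler-Lagrange equation gives
    d/dθ( z' / sqrt(225 + z'^2) ) = 0,
so z' is constant. Integrating once:
    z(θ) = a θ + b,
a helix on the cylinder (a straight line when the cylinder is unrolled). The constants a, b are determined by the endpoint conditions.
With endpoint conditions z(0) = -1 and z(π) = 15: from z(0) = b we get b = -1, and a·π + -1 = 15 gives a = 16/π, so
    z(θ) = (16/π) θ − 1.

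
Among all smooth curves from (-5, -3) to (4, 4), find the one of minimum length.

Arc-length functional: J[y] = ∫ sqrt(1 + (y')^2) dx.
Lagrangian L = sqrt(1 + (y')^2) has no explicit y dependence, so ∂L/∂y = 0 and the Euler-Lagrange equation gives
    d/dx( y' / sqrt(1 + (y')^2) ) = 0  ⇒  y' / sqrt(1 + (y')^2) = const.
Hence y' is constant, so y(x) is affine.
Fitting the endpoints (-5, -3) and (4, 4):
    slope m = (4 − (-3)) / (4 − (-5)) = 7/9,
    intercept c = (-3) − m·(-5) = 8/9.
Extremal: y(x) = (7/9) x + 8/9.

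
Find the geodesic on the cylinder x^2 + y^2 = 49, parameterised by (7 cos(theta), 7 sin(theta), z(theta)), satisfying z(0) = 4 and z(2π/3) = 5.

Parameterise the cylinder of radius R = 7 as
    r(θ) = (7 cos θ, 7 sin θ, z(θ)).
The arc-length element is
    ds = sqrt(49 + (dz/dθ)^2) dθ,
so the Lagrangian is L = sqrt(49 + z'^2).
L depends on z' only, not on z or θ, so ∂L/∂z = 0 and
    ∂L/∂z' = z' / sqrt(49 + z'^2).
The Euler-Lagrange equation gives
    d/dθ( z' / sqrt(49 + z'^2) ) = 0,
so z' is constant. Integrating once:
    z(θ) = a θ + b,
a helix on the cylinder (a straight line when the cylinder is unrolled). The constants a, b are determined by the endpoint conditions.
With endpoint conditions z(0) = 4 and z(2π/3) = 5: from z(0) = b we get b = 4, and a·2π/3 + 4 = 5 gives a = 3/(2π), so
    z(θ) = (3/(2π)) θ + 4.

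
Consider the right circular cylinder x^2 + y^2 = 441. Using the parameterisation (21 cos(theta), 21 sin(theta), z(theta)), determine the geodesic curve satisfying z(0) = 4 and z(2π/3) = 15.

Parameterise the cylinder of radius R = 21 as
    r(θ) = (21 cos θ, 21 sin θ, z(θ)).
The arc-length element is
    ds = sqrt(441 + (dz/dθ)^2) dθ,
so the Lagrangian is L = sqrt(441 + z'^2).
L depends on z' only, not on z or θ, so ∂L/∂z = 0 and
    ∂L/∂z' = z' / sqrt(441 + z'^2).
The Euler-Lagrange equation gives
    d/dθ( z' / sqrt(441 + z'^2) ) = 0,
so z' is constant. Integrating once:
    z(θ) = a θ + b,
a helix on the cylinder (a straight line when the cylinder is unrolled). The constants a, b are determined by the endpoint conditions.
With endpoint conditions z(0) = 4 and z(2π/3) = 15: from z(0) = b we get b = 4, and a·2π/3 + 4 = 15 gives a = 33/(2π), so
    z(θ) = (33/(2π)) θ + 4.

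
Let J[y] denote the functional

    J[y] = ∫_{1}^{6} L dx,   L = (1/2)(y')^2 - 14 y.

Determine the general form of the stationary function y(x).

The Lagrangian is L = (1/2)(y')^2 - 14 y.
∂L/∂y = -14.
∂L/∂y' = y'.
The Euler-Lagrange equation d/dx(∂L/∂y') − ∂L/∂y = 0 becomes:
    y'' + 14 = 0
General solution: y(x) = -7 x^2 + A x + B, where A and B are arbitrary constants fixed by the endpoint conditions.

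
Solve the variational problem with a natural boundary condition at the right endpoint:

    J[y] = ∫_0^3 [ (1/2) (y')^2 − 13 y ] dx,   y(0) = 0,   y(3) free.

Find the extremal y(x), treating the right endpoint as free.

The Lagrangian L = (1/2) (y')^2 − 13 y gives
    ∂L/∂y = −13,   ∂L/∂y' = y'.
Euler-Lagrange: d/dx(y') − (−13) = 0, i.e. y'' + 13 = 0, so
    y(x) = −(13/2) x^2 + C1 x + C2.
Fixed left endpoint y(0) = 0 ⇒ C2 = 0.
The right endpoint x = 3 is free, so the natural (transversality) condition is ∂L/∂y' |_{x=3} = 0, i.e. y'(3) = 0.
Compute y'(x) = −13 x + C1, so y'(3) = −39 + C1 = 0 ⇒ C1 = 39.
Therefore the extremal is
    y(x) = −(13/2) x^2 + 39 x.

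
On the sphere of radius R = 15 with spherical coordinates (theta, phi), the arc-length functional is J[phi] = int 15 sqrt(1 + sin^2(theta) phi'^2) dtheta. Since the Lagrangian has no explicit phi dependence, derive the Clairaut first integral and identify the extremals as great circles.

On the sphere of radius R = 15 with spherical coordinates (θ, φ), the induced metric is
    ds^2 = 225(dθ^2 + sin^2(θ) dφ^2).
Parameterise by θ; the arc-length functional is
    J[φ] = ∫ 15 sqrt(1 + sin^2(θ) (dφ/dθ)^2) dθ,
so L = 15 sqrt(1 + sin^2(θ) φ'^2). Compute
    ∂L/∂φ = 0  (L has no explicit φ dependence),
    ∂L/∂φ' = 15 sin^2(θ) φ' / sqrt(1 + sin^2(θ) φ'^2).
Since ∂L/∂φ = 0, the Euler-Lagrange equation
    d/dθ(∂L/∂φ') − ∂L/∂φ = 0
reduces to d/dθ(∂L/∂φ') = 0, i.e. the momentum conjugate to φ is conserved:
    15 sin^2(θ) φ' / sqrt(1 + sin^2(θ) φ'^2) = C.
The overall factor of 15 is constant, so dividing through gives Clairaut's relation sin^2(θ) φ' / sqrt(1 + sin^2(θ) φ'^2) = C' (with C' = C/15). Solving for φ' and integrating gives the great-circle family
    cot(θ) = A cos(φ − φ_0),
i.e. the intersection of the sphere with a plane through the origin. The two constants A and φ_0 (equivalently C and one phase) are fixed by the two endpoint conditions.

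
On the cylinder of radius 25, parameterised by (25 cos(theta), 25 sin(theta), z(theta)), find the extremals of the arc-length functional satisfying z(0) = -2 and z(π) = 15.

Parameterise the cylinder of radius R = 25 as
    r(θ) = (25 cos θ, 25 sin θ, z(θ)).
The arc-length element is
    ds = sqrt(625 + (dz/dθ)^2) dθ,
so the Lagrangian is L = sqrt(625 + z'^2).
L depends on z' only, not on z or θ, so ∂L/∂z = 0 and
    ∂L/∂z' = z' / sqrt(625 + z'^2).
The Euler-Lagrange equation gives
    d/dθ( z' / sqrt(625 + z'^2) ) = 0,
so z' is constant. Integrating once:
    z(θ) = a θ + b,
a helix on the cylinder (a straight line when the cylinder is unrolled). The constants a, b are determined by the endpoint conditions.
With endpoint conditions z(0) = -2 and z(π) = 15: from z(0) = b we get b = -2, and a·π + -2 = 15 gives a = 17/π, so
    z(θ) = (17/π) θ − 2.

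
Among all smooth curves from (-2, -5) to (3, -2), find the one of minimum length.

Arc-length functional: J[y] = ∫ sqrt(1 + (y')^2) dx.
Lagrangian L = sqrt(1 + (y')^2) has no explicit y dependence, so ∂L/∂y = 0 and the Euler-Lagrange equation gives
    d/dx( y' / sqrt(1 + (y')^2) ) = 0  ⇒  y' / sqrt(1 + (y')^2) = const.
Hence y' is constant, so y(x) is affine.
Fitting the endpoints (-2, -5) and (3, -2):
    slope m = ((-2) − (-5)) / (3 − (-2)) = 3/5,
    intercept c = (-5) − m·(-2) = -19/5.
Extremal: y(x) = (3/5) x - 19/5.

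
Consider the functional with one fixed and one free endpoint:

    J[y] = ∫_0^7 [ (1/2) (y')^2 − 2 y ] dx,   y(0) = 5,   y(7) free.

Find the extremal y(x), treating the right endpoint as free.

The Lagrangian L = (1/2) (y')^2 − 2 y gives
    ∂L/∂y = −2,   ∂L/∂y' = y'.
Euler-Lagrange: d/dx(y') − (−2) = 0, i.e. y'' + 2 = 0, so
    y(x) = −(2/2) x^2 + C1 x + C2.
Fixed left endpoint y(0) = 5 ⇒ C2 = 5.
The right endpoint x = 7 is free, so the natural (transversality) condition is ∂L/∂y' |_{x=7} = 0, i.e. y'(7) = 0.
Compute y'(x) = −2 x + C1, so y'(7) = −14 + C1 = 0 ⇒ C1 = 14.
Therefore the extremal is
    y(x) = −x^2 + 14 x + 5.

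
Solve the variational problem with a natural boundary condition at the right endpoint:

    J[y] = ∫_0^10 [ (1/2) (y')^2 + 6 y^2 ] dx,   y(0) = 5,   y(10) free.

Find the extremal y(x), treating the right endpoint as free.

The Lagrangian L = (1/2) (y')^2 + 6 y^2 gives
    ∂L/∂y = 12 y,   ∂L/∂y' = y'.
Euler-Lagrange: y'' − 12 y = 0.
With k = sqrt(12), the general solution is
    y(x) = A cosh(sqrt(12) x) + B sinh(sqrt(12) x).
Fixed left endpoint y(0) = 5 ⇒ A = 5.
The right endpoint x = 10 is free, so the natural (transversality) condition is ∂L/∂y' |_{x=10} = 0, i.e. y'(10) = 0.
Compute y'(x) = A k sinh(k x) + B k cosh(k x), so
    y'(10) = A k sinh(k·10) + B k cosh(k·10) = 0
    ⇒ B = −A tanh(k·10) = − 5 tanh(sqrt(12)·10).
Therefore the extremal is
    y(x) = 5 cosh(sqrt(12) x) − 5 tanh(sqrt(12)·10) sinh(sqrt(12) x).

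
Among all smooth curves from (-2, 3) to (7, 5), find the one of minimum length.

Arc-length functional: J[y] = ∫ sqrt(1 + (y')^2) dx.
Lagrangian L = sqrt(1 + (y')^2) has no explicit y dependence, so ∂L/∂y = 0 and the Euler-Lagrange equation gives
    d/dx( y' / sqrt(1 + (y')^2) ) = 0  ⇒  y' / sqrt(1 + (y')^2) = const.
Hence y' is constant, so y(x) is affine.
Fitting the endpoints (-2, 3) and (7, 5):
    slope m = (5 − 3) / (7 − (-2)) = 2/9,
    intercept c = 3 − m·(-2) = 31/9.
Extremal: y(x) = (2/9) x + 31/9.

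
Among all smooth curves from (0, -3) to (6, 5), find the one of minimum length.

Arc-length functional: J[y] = ∫ sqrt(1 + (y')^2) dx.
Lagrangian L = sqrt(1 + (y')^2) has no explicit y dependence, so ∂L/∂y = 0 and the Euler-Lagrange equation gives
    d/dx( y' / sqrt(1 + (y')^2) ) = 0  ⇒  y' / sqrt(1 + (y')^2) = const.
Hence y' is constant, so y(x) is affine.
Fitting the endpoints (0, -3) and (6, 5):
    slope m = (5 − (-3)) / (6 − 0) = 4/3,
    intercept c = (-3) − m·0 = -3.
Extremal: y(x) = (4/3) x - 3.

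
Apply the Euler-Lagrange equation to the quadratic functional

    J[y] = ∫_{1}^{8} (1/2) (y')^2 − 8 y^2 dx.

The Lagrangian is L = (1/2) (y')^2 − 8 y^2.
Compute ∂L/∂y = -16y, ∂L/∂y' = y'.
The Euler-Lagrange equation d/dx(∂L/∂y') − ∂L/∂y = 0 reduces to
    y'' + 16 y = 0.
Its general solution is
    y(x) = A sin(4x) + B cos(4x),
with A, B fixed by the endpoint conditions.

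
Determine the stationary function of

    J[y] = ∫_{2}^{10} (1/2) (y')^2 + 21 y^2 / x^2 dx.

The Lagrangian is L = (1/2) (y')^2 + 21 y^2 / x^2.
Compute ∂L/∂y = 42y/x^2, ∂L/∂y' = y'.
The Euler-Lagrange equation d/dx(∂L/∂y') − ∂L/∂y = 0 reduces to
    y'' − 42/x^2 · y = 0  (x > 0).
Its general solution is
    y(x) = A x^7 + B x^(-6),
with A, B fixed by the endpoint conditions.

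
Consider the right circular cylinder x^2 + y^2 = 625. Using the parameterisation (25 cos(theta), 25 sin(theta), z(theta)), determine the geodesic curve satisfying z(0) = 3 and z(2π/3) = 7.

Parameterise the cylinder of radius R = 25 as
    r(θ) = (25 cos θ, 25 sin θ, z(θ)).
The arc-length element is
    ds = sqrt(625 + (dz/dθ)^2) dθ,
so the Lagrangian is L = sqrt(625 + z'^2).
L depends on z' only, not on z or θ, so ∂L/∂z = 0 and
    ∂L/∂z' = z' / sqrt(625 + z'^2).
The Euler-Lagrange equation gives
    d/dθ( z' / sqrt(625 + z'^2) ) = 0,
so z' is constant. Integrating once:
    z(θ) = a θ + b,
a helix on the cylinder (a straight line when the cylinder is unrolled). The constants a, b are determined by the endpoint conditions.
With endpoint conditions z(0) = 3 and z(2π/3) = 7: from z(0) = b we get b = 3, and a·2π/3 + 3 = 7 gives a = 6/π, so
    z(θ) = (6/π) θ + 3.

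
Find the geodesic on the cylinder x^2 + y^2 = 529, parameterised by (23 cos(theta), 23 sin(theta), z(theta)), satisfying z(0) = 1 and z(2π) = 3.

Parameterise the cylinder of radius R = 23 as
    r(θ) = (23 cos θ, 23 sin θ, z(θ)).
The arc-length element is
    ds = sqrt(529 + (dz/dθ)^2) dθ,
so the Lagrangian is L = sqrt(529 + z'^2).
L depends on z' only, not on z or θ, so ∂L/∂z = 0 and
    ∂L/∂z' = z' / sqrt(529 + z'^2).
The Euler-Lagrange equation gives
    d/dθ( z' / sqrt(529 + z'^2) ) = 0,
so z' is constant. Integrating once:
    z(θ) = a θ + b,
a helix on the cylinder (a straight line when the cylinder is unrolled). The constants a, b are determined by the endpoint conditions.
With endpoint conditions z(0) = 1 and z(2π) = 3: from z(0) = b we get b = 1, and a·2π + 1 = 3 gives a = 1/π, so
    z(θ) = (1/π) θ + 1.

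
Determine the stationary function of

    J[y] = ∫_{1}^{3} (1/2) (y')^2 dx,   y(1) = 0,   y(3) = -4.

The Lagrangian is L = (1/2) (y')^2.
Compute ∂L/∂y = 0, ∂L/∂y' = y'.
The Euler-Lagrange equation d/dx(∂L/∂y') − ∂L/∂y = 0 reduces to
    y'' = 0.
Its general solution is
    y(x) = A x + B,
with A, B fixed by the endpoint conditions.
Applying the endpoint conditions y(1) = 0 and y(3) = -4: solve A·1 + B = 0 and A·3 + B = -4. Subtracting gives A(3 − 1) = -4 − 0, so A = -2, and B = 0 − A·1 = 2. Therefore
    y(x) = -2 x + 2.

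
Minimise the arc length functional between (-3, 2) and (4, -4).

Arc-length functional: J[y] = ∫ sqrt(1 + (y')^2) dx.
Lagrangian L = sqrt(1 + (y')^2) has no explicit y dependence, so ∂L/∂y = 0 and the Euler-Lagrange equation gives
    d/dx( y' / sqrt(1 + (y')^2) ) = 0  ⇒  y' / sqrt(1 + (y')^2) = const.
Hence y' is constant, so y(x) is affine.
Fitting the endpoints (-3, 2) and (4, -4):
    slope m = ((-4) − 2) / (4 − (-3)) = -6/7,
    intercept c = 2 − m·(-3) = -4/7.
Extremal: y(x) = (-6/7) x - 4/7.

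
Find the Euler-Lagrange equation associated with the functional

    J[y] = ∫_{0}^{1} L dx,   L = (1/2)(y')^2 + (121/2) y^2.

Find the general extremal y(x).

The Lagrangian is L = (1/2)(y')^2 + (121/2) y^2.
∂L/∂y = 121y.
∂L/∂y' = y'.
The Euler-Lagrange equation d/dx(∂L/∂y') − ∂L/∂y = 0 becomes:
    y'' - 121 y = 0
General solution: y(x) = A e^(11x) + B e^(-11x), where A and B are arbitrary constants fixed by the endpoint conditions.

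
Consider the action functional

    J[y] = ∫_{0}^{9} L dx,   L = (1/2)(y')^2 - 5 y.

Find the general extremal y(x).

The Lagrangian is L = (1/2)(y')^2 - 5 y.
∂L/∂y = -5.
∂L/∂y' = y'.
The Euler-Lagrange equation d/dx(∂L/∂y') − ∂L/∂y = 0 becomes:
    y'' + 5 = 0
General solution: y(x) = -(5/2) x^2 + A x + B, where A and B are arbitrary constants fixed by the endpoint conditions.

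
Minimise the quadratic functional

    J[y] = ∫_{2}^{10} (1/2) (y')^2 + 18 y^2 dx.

The Lagrangian is L = (1/2) (y')^2 + 18 y^2.
Compute ∂L/∂y = 36y, ∂L/∂y' = y'.
The Euler-Lagrange equation d/dx(∂L/∂y') − ∂L/∂y = 0 reduces to
    y'' − 36 y = 0.
Its general solution is
    y(x) = A e^(6x) + B e^(−6x),
with A, B fixed by the endpoint conditions.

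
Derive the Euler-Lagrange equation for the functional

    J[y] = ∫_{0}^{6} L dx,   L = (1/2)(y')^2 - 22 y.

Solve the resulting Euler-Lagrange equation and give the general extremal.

The Lagrangian is L = (1/2)(y')^2 - 22 y.
∂L/∂y = -22.
∂L/∂y' = y'.
The Euler-Lagrange equation d/dx(∂L/∂y') − ∂L/∂y = 0 becomes:
    y'' + 22 = 0
General solution: y(x) = -11 x^2 + A x + B, where A and B are arbitrary constants fixed by the endpoint conditions.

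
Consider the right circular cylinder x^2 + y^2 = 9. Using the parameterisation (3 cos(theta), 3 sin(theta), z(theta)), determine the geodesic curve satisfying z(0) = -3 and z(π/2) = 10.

Parameterise the cylinder of radius R = 3 as
    r(θ) = (3 cos θ, 3 sin θ, z(θ)).
The arc-length element is
    ds = sqrt(9 + (dz/dθ)^2) dθ,
so the Lagrangian is L = sqrt(9 + z'^2).
L depends on z' only, not on z or θ, so ∂L/∂z = 0 and
    ∂L/∂z' = z' / sqrt(9 + z'^2).
The Euler-Lagrange equation gives
    d/dθ( z' / sqrt(9 + z'^2) ) = 0,
so z' is constant. Integrating once:
    z(θ) = a θ + b,
a helix on the cylinder (a straight line when the cylinder is unrolled). The constants a, b are determined by the endpoint conditions.
With endpoint conditions z(0) = -3 and z(π/2) = 10: from z(0) = b we get b = -3, and a·π/2 + -3 = 10 gives a = 26/π, so
    z(θ) = (26/π) θ − 3.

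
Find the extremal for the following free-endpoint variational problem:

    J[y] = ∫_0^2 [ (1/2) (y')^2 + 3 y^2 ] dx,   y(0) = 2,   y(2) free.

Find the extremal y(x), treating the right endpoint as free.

The Lagrangian L = (1/2) (y')^2 + 3 y^2 gives
    ∂L/∂y = 6 y,   ∂L/∂y' = y'.
Euler-Lagrange: y'' − 6 y = 0.
With k = sqrt(6), the general solution is
    y(x) = A cosh(sqrt(6) x) + B sinh(sqrt(6) x).
Fixed left endpoint y(0) = 2 ⇒ A = 2.
The right endpoint x = 2 is free, so the natural (transversality) condition is ∂L/∂y' |_{x=2} = 0, i.e. y'(2) = 0.
Compute y'(x) = A k sinh(k x) + B k cosh(k x), so
    y'(2) = A k sinh(k·2) + B k cosh(k·2) = 0
    ⇒ B = −A tanh(k·2) = − 2 tanh(sqrt(6)·2).
Therefore the extremal is
    y(x) = 2 cosh(sqrt(6) x) − 2 tanh(sqrt(6)·2) sinh(sqrt(6) x).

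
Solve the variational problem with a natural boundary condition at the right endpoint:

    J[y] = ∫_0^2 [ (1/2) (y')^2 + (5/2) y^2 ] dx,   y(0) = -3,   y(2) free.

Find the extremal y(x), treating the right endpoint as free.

The Lagrangian L = (1/2) (y')^2 + (5/2) y^2 gives
    ∂L/∂y = 5 y,   ∂L/∂y' = y'.
Euler-Lagrange: y'' − 5 y = 0.
With k = sqrt(5), the general solution is
    y(x) = A cosh(sqrt(5) x) + B sinh(sqrt(5) x).
Fixed left endpoint y(0) = -3 ⇒ A = -3.
The right endpoint x = 2 is free, so the natural (transversality) condition is ∂L/∂y' |_{x=2} = 0, i.e. y'(2) = 0.
Compute y'(x) = A k sinh(k x) + B k cosh(k x), so
    y'(2) = A k sinh(k·2) + B k cosh(k·2) = 0
    ⇒ B = −A tanh(k·2) = 3 tanh(sqrt(5)·2).
Therefore the extremal is
    y(x) = −3 cosh(sqrt(5) x) + 3 tanh(sqrt(5)·2) sinh(sqrt(5) x).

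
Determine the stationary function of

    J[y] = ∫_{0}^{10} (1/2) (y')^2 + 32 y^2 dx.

The Lagrangian is L = (1/2) (y')^2 + 32 y^2.
Compute ∂L/∂y = 64y, ∂L/∂y' = y'.
The Euler-Lagrange equation d/dx(∂L/∂y') − ∂L/∂y = 0 reduces to
    y'' − 64 y = 0.
Its general solution is
    y(x) = A e^(8x) + B e^(−8x),
with A, B fixed by the endpoint conditions.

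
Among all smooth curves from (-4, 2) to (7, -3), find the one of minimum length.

Arc-length functional: J[y] = ∫ sqrt(1 + (y')^2) dx.
Lagrangian L = sqrt(1 + (y')^2) has no explicit y dependence, so ∂L/∂y = 0 and the Euler-Lagrange equation gives
    d/dx( y' / sqrt(1 + (y')^2) ) = 0  ⇒  y' / sqrt(1 + (y')^2) = const.
Hence y' is constant, so y(x) is affine.
Fitting the endpoints (-4, 2) and (7, -3):
    slope m = ((-3) − 2) / (7 − (-4)) = -5/11,
    intercept c = 2 − m·(-4) = 2/11.
Extremal: y(x) = (-5/11) x + 2/11.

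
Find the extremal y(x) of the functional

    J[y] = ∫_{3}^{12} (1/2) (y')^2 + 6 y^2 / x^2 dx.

The Lagrangian is L = (1/2) (y')^2 + 6 y^2 / x^2.
Compute ∂L/∂y = 12y/x^2, ∂L/∂y' = y'.
The Euler-Lagrange equation d/dx(∂L/∂y') − ∂L/∂y = 0 reduces to
    y'' − 12/x^2 · y = 0  (x > 0).
Its general solution is
    y(x) = A x^4 + B x^(-3),
with A, B fixed by the endpoint conditions.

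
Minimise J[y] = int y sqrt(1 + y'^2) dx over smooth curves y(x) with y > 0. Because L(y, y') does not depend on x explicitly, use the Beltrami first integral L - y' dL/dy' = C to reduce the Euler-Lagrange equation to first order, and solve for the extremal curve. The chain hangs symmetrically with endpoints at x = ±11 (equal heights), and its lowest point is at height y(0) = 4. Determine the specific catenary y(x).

The Lagrangian L(y, y') = y sqrt(1 + y'^2) has no explicit x dependence, so the Beltrami identity applies:
    L − y' ∂L/∂y' = C.
Compute ∂L/∂y' = y · y' / sqrt(1 + y'^2). Then
    L − y' ∂L/∂y'
    = y sqrt(1 + y'^2) − y · y'^2 / sqrt(1 + y'^2)
    = y (1 + y'^2 − y'^2) / sqrt(1 + y'^2)
    = y / sqrt(1 + y'^2) = C.
Squaring gives y^2 = C^2 (1 + y'^2), i.e.
    y'^2 = y^2 / C^2 − 1.
Separating variables,
    dy / sqrt(y^2 − C^2) = dx / C,
and integrating gives arccosh(y / C) = (x − a)/C, so
    y(x) = C cosh((x − a)/C),
the catenary. The constants C and a are fixed by the two endpoint conditions (and, for the hanging-chain problem, the length constraint selects C).
Now fit the given data. The endpoints x = ±11 are symmetric at equal height, so the catenary is even about its minimum: a = 0 and y(x) = C cosh(x/C). The lowest point is y(0) = C cosh(0) = C, and we are told y(0) = 4, so C = 4. Therefore
    y(x) = 4 cosh(x/4),
and at the endpoints
    y(±11) = 4 cosh(11/4).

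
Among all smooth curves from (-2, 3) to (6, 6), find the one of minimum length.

Arc-length functional: J[y] = ∫ sqrt(1 + (y')^2) dx.
Lagrangian L = sqrt(1 + (y')^2) has no explicit y dependence, so ∂L/∂y = 0 and the Euler-Lagrange equation gives
    d/dx( y' / sqrt(1 + (y')^2) ) = 0  ⇒  y' / sqrt(1 + (y')^2) = const.
Hence y' is constant, so y(x) is affine.
Fitting the endpoints (-2, 3) and (6, 6):
    slope m = (6 − 3) / (6 − (-2)) = 3/8,
    intercept c = 3 − m·(-2) = 15/4.
Extremal: y(x) = (3/8) x + 15/4.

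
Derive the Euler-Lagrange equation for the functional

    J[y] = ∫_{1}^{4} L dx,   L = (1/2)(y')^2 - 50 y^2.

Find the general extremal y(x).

The Lagrangian is L = (1/2)(y')^2 - 50 y^2.
∂L/∂y = -100y.
∂L/∂y' = y'.
The Euler-Lagrange equation d/dx(∂L/∂y') − ∂L/∂y = 0 becomes:
    y'' + 100 y = 0
General solution: y(x) = A sin(10x) + B cos(10x), where A and B are arbitrary constants fixed by the endpoint conditions.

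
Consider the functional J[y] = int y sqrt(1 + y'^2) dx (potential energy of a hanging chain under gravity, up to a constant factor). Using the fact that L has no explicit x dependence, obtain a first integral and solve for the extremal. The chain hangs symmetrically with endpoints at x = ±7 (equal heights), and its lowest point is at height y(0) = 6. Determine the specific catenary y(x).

The Lagrangian L(y, y') = y sqrt(1 + y'^2) has no explicit x dependence, so the Beltrami identity applies:
    L − y' ∂L/∂y' = C.
Compute ∂L/∂y' = y · y' / sqrt(1 + y'^2). Then
    L − y' ∂L/∂y'
    = y sqrt(1 + y'^2) − y · y'^2 / sqrt(1 + y'^2)
    = y (1 + y'^2 − y'^2) / sqrt(1 + y'^2)
    = y / sqrt(1 + y'^2) = C.
Squaring gives y^2 = C^2 (1 + y'^2), i.e.
    y'^2 = y^2 / C^2 − 1.
Separating variables,
    dy / sqrt(y^2 − C^2) = dx / C,
and integrating gives arccosh(y / C) = (x − a)/C, so
    y(x) = C cosh((x − a)/C),
the catenary. The constants C and a are fixed by the two endpoint conditions (and, for the hanging-chain problem, the length constraint selects C).
Now fit the given data. The endpoints x = ±7 are symmetric at equal height, so the catenary is even about its minimum: a = 0 and y(x) = C cosh(x/C). The lowest point is y(0) = C cosh(0) = C, and we are told y(0) = 6, so C = 6. Therefore
    y(x) = 6 cosh(x/6),
and at the endpoints
    y(±7) = 6 cosh(7/6).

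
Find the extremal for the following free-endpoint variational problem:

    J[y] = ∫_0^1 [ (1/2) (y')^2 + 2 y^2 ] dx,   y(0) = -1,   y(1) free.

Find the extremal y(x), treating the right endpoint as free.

The Lagrangian L = (1/2) (y')^2 + 2 y^2 gives
    ∂L/∂y = 4 y,   ∂L/∂y' = y'.
Euler-Lagrange: y'' − 4 y = 0.
With k = 2, the general solution is
    y(x) = A cosh(2 x) + B sinh(2 x).
Fixed left endpoint y(0) = -1 ⇒ A = -1.
The right endpoint x = 1 is free, so the natural (transversality) condition is ∂L/∂y' |_{x=1} = 0, i.e. y'(1) = 0.
Compute y'(x) = A k sinh(k x) + B k cosh(k x), so
    y'(1) = A k sinh(k·1) + B k cosh(k·1) = 0
    ⇒ B = −A tanh(k·1) = tanh(2·1).
Therefore the extremal is
    y(x) = −cosh(2 x) + tanh(2·1) sinh(2 x).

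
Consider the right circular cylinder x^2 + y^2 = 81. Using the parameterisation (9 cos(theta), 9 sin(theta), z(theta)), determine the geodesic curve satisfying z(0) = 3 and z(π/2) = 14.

Parameterise the cylinder of radius R = 9 as
    r(θ) = (9 cos θ, 9 sin θ, z(θ)).
The arc-length element is
    ds = sqrt(81 + (dz/dθ)^2) dθ,
so the Lagrangian is L = sqrt(81 + z'^2).
L depends on z' only, not on z or θ, so ∂L/∂z = 0 and
    ∂L/∂z' = z' / sqrt(81 + z'^2).
The Euler-Lagrange equation gives
    d/dθ( z' / sqrt(81 + z'^2) ) = 0,
so z' is constant. Integrating once:
    z(θ) = a θ + b,
a helix on the cylinder (a straight line when the cylinder is unrolled). The constants a, b are determined by the endpoint conditions.
With endpoint conditions z(0) = 3 and z(π/2) = 14: from z(0) = b we get b = 3, and a·π/2 + 3 = 14 gives a = 22/π, so
    z(θ) = (22/π) θ + 3.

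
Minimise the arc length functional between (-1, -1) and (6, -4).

Arc-length functional: J[y] = ∫ sqrt(1 + (y')^2) dx.
Lagrangian L = sqrt(1 + (y')^2) has no explicit y dependence, so ∂L/∂y = 0 and the Euler-Lagrange equation gives
    d/dx( y' / sqrt(1 + (y')^2) ) = 0  ⇒  y' / sqrt(1 + (y')^2) = const.
Hence y' is constant, so y(x) is affine.
Fitting the endpoints (-1, -1) and (6, -4):
    slope m = ((-4) − (-1)) / (6 − (-1)) = -3/7,
    intercept c = (-1) − m·(-1) = -10/7.
Extremal: y(x) = (-3/7) x - 10/7.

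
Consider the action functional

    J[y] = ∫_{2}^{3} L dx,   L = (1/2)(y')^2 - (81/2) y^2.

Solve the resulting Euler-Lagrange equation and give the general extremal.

The Lagrangian is L = (1/2)(y')^2 - (81/2) y^2.
∂L/∂y = -81y.
∂L/∂y' = y'.
The Euler-Lagrange equation d/dx(∂L/∂y') − ∂L/∂y = 0 becomes:
    y'' + 81 y = 0
General solution: y(x) = A sin(9x) + B cos(9x), where A and B are arbitrary constants fixed by the endpoint conditions.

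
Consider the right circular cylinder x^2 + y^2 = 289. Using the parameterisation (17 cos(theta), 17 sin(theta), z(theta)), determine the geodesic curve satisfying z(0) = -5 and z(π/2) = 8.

Parameterise the cylinder of radius R = 17 as
    r(θ) = (17 cos θ, 17 sin θ, z(θ)).
The arc-length element is
    ds = sqrt(289 + (dz/dθ)^2) dθ,
so the Lagrangian is L = sqrt(289 + z'^2).
L depends on z' only, not on z or θ, so ∂L/∂z = 0 and
    ∂L/∂z' = z' / sqrt(289 + z'^2).
The Euler-Lagrange equation gives
    d/dθ( z' / sqrt(289 + z'^2) ) = 0,
so z' is constant. Integrating once:
    z(θ) = a θ + b,
a helix on the cylinder (a straight line when the cylinder is unrolled). The constants a, b are determined by the endpoint conditions.
With endpoint conditions z(0) = -5 and z(π/2) = 8: from z(0) = b we get b = -5, and a·π/2 + -5 = 8 gives a = 26/π, so
    z(θ) = (26/π) θ − 5.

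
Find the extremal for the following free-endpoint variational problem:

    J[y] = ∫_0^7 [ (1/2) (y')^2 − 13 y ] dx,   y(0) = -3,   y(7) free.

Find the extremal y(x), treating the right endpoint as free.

The Lagrangian L = (1/2) (y')^2 − 13 y gives
    ∂L/∂y = −13,   ∂L/∂y' = y'.
Euler-Lagrange: d/dx(y') − (−13) = 0, i.e. y'' + 13 = 0, so
    y(x) = −(13/2) x^2 + C1 x + C2.
Fixed left endpoint y(0) = -3 ⇒ C2 = -3.
The right endpoint x = 7 is free, so the natural (transversality) condition is ∂L/∂y' |_{x=7} = 0, i.e. y'(7) = 0.
Compute y'(x) = −13 x + C1, so y'(7) = −91 + C1 = 0 ⇒ C1 = 91.
Therefore the extremal is
    y(x) = −(13/2) x^2 + 91 x − 3.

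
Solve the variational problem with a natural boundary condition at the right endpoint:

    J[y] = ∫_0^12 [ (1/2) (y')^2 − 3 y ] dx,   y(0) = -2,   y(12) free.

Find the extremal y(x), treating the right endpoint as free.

The Lagrangian L = (1/2) (y')^2 − 3 y gives
    ∂L/∂y = −3,   ∂L/∂y' = y'.
Euler-Lagrange: d/dx(y') − (−3) = 0, i.e. y'' + 3 = 0, so
    y(x) = −(3/2) x^2 + C1 x + C2.
Fixed left endpoint y(0) = -2 ⇒ C2 = -2.
The right endpoint x = 12 is free, so the natural (transversality) condition is ∂L/∂y' |_{x=12} = 0, i.e. y'(12) = 0.
Compute y'(x) = −3 x + C1, so y'(12) = −36 + C1 = 0 ⇒ C1 = 36.
Therefore the extremal is
    y(x) = −(3/2) x^2 + 36 x − 2.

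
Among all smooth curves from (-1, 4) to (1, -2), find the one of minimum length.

Arc-length functional: J[y] = ∫ sqrt(1 + (y')^2) dx.
Lagrangian L = sqrt(1 + (y')^2) has no explicit y dependence, so ∂L/∂y = 0 and the Euler-Lagrange equation gives
    d/dx( y' / sqrt(1 + (y')^2) ) = 0  ⇒  y' / sqrt(1 + (y')^2) = const.
Hence y' is constant, so y(x) is affine.
Fitting the endpoints (-1, 4) and (1, -2):
    slope m = ((-2) − 4) / (1 − (-1)) = -3,
    intercept c = 4 − m·(-1) = 1.
Extremal: y(x) = -3 x + 1.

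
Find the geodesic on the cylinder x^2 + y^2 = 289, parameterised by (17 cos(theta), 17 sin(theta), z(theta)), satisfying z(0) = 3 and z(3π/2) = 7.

Parameterise the cylinder of radius R = 17 as
    r(θ) = (17 cos θ, 17 sin θ, z(θ)).
The arc-length element is
    ds = sqrt(289 + (dz/dθ)^2) dθ,
so the Lagrangian is L = sqrt(289 + z'^2).
L depends on z' only, not on z or θ, so ∂L/∂z = 0 and
    ∂L/∂z' = z' / sqrt(289 + z'^2).
The Euler-Lagrange equation gives
    d/dθ( z' / sqrt(289 + z'^2) ) = 0,
so z' is constant. Integrating once:
    z(θ) = a θ + b,
a helix on the cylinder (a straight line when the cylinder is unrolled). The constants a, b are determined by the endpoint conditions.
With endpoint conditions z(0) = 3 and z(3π/2) = 7: from z(0) = b we get b = 3, and a·3π/2 + 3 = 7 gives a = 8/(3π), so
    z(θ) = (8/(3π)) θ + 3.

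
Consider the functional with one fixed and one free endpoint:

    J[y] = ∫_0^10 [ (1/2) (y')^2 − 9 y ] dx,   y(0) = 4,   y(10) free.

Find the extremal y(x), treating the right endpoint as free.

The Lagrangian L = (1/2) (y')^2 − 9 y gives
    ∂L/∂y = −9,   ∂L/∂y' = y'.
Euler-Lagrange: d/dx(y') − (−9) = 0, i.e. y'' + 9 = 0, so
    y(x) = −(9/2) x^2 + C1 x + C2.
Fixed left endpoint y(0) = 4 ⇒ C2 = 4.
The right endpoint x = 10 is free, so the natural (transversality) condition is ∂L/∂y' |_{x=10} = 0, i.e. y'(10) = 0.
Compute y'(x) = −9 x + C1, so y'(10) = −90 + C1 = 0 ⇒ C1 = 90.
Therefore the extremal is
    y(x) = −(9/2) x^2 + 90 x + 4.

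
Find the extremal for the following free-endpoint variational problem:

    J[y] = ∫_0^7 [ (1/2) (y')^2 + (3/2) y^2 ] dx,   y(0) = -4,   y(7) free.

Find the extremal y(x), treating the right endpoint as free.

The Lagrangian L = (1/2) (y')^2 + (3/2) y^2 gives
    ∂L/∂y = 3 y,   ∂L/∂y' = y'.
Euler-Lagrange: y'' − 3 y = 0.
With k = sqrt(3), the general solution is
    y(x) = A cosh(sqrt(3) x) + B sinh(sqrt(3) x).
Fixed left endpoint y(0) = -4 ⇒ A = -4.
The right endpoint x = 7 is free, so the natural (transversality) condition is ∂L/∂y' |_{x=7} = 0, i.e. y'(7) = 0.
Compute y'(x) = A k sinh(k x) + B k cosh(k x), so
    y'(7) = A k sinh(k·7) + B k cosh(k·7) = 0
    ⇒ B = −A tanh(k·7) = 4 tanh(sqrt(3)·7).
Therefore the extremal is
    y(x) = −4 cosh(sqrt(3) x) + 4 tanh(sqrt(3)·7) sinh(sqrt(3) x).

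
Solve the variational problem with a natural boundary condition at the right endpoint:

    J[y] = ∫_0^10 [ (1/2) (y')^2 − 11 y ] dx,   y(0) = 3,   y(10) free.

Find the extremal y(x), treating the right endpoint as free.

The Lagrangian L = (1/2) (y')^2 − 11 y gives
    ∂L/∂y = −11,   ∂L/∂y' = y'.
Euler-Lagrange: d/dx(y') − (−11) = 0, i.e. y'' + 11 = 0, so
    y(x) = −(11/2) x^2 + C1 x + C2.
Fixed left endpoint y(0) = 3 ⇒ C2 = 3.
The right endpoint x = 10 is free, so the natural (transversality) condition is ∂L/∂y' |_{x=10} = 0, i.e. y'(10) = 0.
Compute y'(x) = −11 x + C1, so y'(10) = −110 + C1 = 0 ⇒ C1 = 110.
Therefore the extremal is
    y(x) = −(11/2) x^2 + 110 x + 3.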